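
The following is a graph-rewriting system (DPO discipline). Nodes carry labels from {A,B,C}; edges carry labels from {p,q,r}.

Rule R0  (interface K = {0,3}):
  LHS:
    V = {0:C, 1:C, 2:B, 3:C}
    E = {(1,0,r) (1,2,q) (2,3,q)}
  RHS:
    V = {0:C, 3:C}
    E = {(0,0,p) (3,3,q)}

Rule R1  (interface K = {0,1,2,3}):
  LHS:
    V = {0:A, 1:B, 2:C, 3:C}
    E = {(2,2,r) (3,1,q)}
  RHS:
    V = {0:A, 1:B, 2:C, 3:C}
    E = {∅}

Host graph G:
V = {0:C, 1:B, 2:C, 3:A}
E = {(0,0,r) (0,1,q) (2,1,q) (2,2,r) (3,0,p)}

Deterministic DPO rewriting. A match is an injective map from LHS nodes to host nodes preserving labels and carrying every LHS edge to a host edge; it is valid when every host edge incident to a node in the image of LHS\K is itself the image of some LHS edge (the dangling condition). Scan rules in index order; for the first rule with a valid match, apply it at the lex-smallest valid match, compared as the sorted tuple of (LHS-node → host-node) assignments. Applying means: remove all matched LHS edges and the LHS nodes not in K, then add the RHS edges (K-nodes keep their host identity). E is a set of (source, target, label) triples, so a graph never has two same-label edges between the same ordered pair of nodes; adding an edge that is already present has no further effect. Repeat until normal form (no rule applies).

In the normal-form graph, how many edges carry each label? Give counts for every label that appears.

initial: |V|=4 |E|=5  E = 0-r->0 0-q->1 2-q->1 2-r->2 3-p->0
step 1: apply R1 at {0↦3, 1↦1, 2↦0, 3↦2}  → |V|=4 |E|=3  E = 0-q->1 2-r->2 3-p->0
step 2: apply R1 at {0↦3, 1↦1, 2↦2, 3↦0}  → |V|=4 |E|=1  E = 3-p->0
final graph: no rule applies after step 2
NF edges: [(3, 0, 'p')]

Answer: p:1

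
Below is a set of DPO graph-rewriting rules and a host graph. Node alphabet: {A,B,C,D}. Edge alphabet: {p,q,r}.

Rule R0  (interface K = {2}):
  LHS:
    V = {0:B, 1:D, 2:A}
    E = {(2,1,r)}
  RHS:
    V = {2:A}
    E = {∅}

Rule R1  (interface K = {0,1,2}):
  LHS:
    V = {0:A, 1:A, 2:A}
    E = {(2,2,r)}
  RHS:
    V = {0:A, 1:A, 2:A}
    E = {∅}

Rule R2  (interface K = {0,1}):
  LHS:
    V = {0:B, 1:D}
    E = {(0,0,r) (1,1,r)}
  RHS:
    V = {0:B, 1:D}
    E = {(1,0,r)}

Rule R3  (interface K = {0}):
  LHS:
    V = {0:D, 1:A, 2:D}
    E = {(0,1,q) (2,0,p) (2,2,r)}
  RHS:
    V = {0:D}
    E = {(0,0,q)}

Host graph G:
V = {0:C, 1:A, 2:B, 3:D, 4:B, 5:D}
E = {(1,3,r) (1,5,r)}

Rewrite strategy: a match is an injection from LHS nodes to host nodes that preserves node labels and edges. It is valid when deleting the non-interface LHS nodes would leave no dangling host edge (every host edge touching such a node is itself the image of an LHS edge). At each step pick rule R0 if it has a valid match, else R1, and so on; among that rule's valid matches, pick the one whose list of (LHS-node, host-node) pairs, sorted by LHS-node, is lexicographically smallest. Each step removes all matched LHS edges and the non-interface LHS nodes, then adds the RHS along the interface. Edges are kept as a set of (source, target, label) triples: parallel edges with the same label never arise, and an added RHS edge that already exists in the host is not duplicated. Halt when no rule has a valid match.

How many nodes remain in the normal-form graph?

initial: |V|=6 |E|=2  E = 1-r->3 1-r->5
step 1: apply R0 at {0↦2, 1↦3, 2↦1}  → |V|=4 |E|=1  E = 1-r->5
step 2: apply R0 at {0↦4, 1↦5, 2↦1}  → |V|=2 |E|=0  E = ∅
halt: no rule applies after step 2
NF nodes: {0:C, 1:A}

Answer: 2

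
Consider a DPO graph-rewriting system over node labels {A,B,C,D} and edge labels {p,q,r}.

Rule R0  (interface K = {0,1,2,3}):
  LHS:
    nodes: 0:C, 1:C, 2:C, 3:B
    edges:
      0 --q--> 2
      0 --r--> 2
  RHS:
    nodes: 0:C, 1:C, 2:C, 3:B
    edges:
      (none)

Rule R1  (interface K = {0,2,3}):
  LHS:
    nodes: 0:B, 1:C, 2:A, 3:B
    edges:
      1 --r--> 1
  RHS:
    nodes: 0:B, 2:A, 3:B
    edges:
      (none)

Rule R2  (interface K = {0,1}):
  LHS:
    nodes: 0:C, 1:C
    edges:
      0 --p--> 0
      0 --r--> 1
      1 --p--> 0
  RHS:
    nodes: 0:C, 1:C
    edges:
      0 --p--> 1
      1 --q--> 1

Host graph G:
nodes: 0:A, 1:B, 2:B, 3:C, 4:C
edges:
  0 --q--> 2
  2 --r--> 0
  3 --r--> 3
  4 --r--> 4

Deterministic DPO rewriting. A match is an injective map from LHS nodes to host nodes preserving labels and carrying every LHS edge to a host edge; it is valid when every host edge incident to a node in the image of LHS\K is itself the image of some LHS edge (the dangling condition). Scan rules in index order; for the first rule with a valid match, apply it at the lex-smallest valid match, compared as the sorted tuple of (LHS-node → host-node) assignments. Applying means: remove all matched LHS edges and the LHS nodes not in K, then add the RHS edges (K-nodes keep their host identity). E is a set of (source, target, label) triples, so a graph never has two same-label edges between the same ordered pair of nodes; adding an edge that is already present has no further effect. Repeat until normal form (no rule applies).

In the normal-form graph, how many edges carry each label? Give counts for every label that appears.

Answer: q:1 r:1

Steps:
start.  V:5 E:4  edges: 0-q->2 2-r->0 3-r->3 4-r->4
1. fire R1 via {0↦1, 1↦3, 2↦0, 3↦2}  →  V:4 E:3  edges: 0-q->2 2-r->0 4-r->4
2. fire R1 via {0↦1, 1↦4, 2↦0, 3↦2}  →  V:3 E:2  edges: 0-q->2 2-r->0
final graph: no rule applies after step 2
NF edges: [(0, 2, 'q'), (2, 0, 'r')]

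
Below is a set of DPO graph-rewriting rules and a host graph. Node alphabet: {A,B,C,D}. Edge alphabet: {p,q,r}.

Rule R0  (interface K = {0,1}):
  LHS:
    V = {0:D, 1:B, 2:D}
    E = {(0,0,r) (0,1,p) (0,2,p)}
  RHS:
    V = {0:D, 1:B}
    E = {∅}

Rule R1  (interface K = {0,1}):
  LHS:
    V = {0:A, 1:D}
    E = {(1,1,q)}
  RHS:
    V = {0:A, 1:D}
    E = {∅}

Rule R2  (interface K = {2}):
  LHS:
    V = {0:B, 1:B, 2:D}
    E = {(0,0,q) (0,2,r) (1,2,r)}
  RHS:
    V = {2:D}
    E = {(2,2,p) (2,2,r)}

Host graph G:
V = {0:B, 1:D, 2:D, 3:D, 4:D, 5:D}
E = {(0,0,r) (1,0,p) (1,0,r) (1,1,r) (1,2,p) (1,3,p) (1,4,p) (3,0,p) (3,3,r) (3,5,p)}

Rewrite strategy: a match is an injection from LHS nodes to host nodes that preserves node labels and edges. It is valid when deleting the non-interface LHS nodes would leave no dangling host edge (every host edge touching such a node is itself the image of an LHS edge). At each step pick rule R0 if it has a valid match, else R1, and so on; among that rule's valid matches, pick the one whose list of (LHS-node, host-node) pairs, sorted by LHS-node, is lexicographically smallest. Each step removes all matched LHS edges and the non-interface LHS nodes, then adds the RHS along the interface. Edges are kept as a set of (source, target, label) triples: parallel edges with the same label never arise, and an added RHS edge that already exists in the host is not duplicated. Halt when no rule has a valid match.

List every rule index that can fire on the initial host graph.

Answer: [R0]

Steps:
R0: 3 valid matches — {0↦1, 1↦0, 2↦2}, {0↦1, 1↦0, 2↦4}, {0↦3, 1↦0, 2↦5}
R1: no valid match — LHS pattern not found
R2: no valid match — LHS pattern not found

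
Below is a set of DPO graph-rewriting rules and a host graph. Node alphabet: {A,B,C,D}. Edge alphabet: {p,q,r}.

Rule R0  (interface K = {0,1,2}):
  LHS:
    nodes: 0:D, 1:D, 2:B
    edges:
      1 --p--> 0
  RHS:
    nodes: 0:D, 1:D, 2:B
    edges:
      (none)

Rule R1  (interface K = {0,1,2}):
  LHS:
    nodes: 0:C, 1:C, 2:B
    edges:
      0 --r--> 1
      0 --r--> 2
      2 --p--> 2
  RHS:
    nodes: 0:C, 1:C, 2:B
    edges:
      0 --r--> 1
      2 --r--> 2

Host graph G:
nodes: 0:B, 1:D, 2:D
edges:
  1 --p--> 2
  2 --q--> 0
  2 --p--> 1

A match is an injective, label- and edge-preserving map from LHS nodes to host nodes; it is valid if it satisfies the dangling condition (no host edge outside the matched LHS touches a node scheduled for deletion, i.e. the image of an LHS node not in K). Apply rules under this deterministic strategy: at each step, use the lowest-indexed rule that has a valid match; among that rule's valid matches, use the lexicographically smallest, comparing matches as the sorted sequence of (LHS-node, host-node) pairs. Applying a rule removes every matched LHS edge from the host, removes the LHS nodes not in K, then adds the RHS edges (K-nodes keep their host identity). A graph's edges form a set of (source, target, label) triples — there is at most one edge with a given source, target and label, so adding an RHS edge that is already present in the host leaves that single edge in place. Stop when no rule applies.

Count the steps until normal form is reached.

start.  V:3 E:3  edges: 1-p->2 2-q->0 2-p->1
1. fire R0 via {0↦1, 1↦2, 2↦0}  →  V:3 E:2  edges: 1-p->2 2-q->0
2. fire R0 via {0↦2, 1↦1, 2↦0}  →  V:3 E:1  edges: 2-q->0
halt: no rule applies after step 2

Answer: 2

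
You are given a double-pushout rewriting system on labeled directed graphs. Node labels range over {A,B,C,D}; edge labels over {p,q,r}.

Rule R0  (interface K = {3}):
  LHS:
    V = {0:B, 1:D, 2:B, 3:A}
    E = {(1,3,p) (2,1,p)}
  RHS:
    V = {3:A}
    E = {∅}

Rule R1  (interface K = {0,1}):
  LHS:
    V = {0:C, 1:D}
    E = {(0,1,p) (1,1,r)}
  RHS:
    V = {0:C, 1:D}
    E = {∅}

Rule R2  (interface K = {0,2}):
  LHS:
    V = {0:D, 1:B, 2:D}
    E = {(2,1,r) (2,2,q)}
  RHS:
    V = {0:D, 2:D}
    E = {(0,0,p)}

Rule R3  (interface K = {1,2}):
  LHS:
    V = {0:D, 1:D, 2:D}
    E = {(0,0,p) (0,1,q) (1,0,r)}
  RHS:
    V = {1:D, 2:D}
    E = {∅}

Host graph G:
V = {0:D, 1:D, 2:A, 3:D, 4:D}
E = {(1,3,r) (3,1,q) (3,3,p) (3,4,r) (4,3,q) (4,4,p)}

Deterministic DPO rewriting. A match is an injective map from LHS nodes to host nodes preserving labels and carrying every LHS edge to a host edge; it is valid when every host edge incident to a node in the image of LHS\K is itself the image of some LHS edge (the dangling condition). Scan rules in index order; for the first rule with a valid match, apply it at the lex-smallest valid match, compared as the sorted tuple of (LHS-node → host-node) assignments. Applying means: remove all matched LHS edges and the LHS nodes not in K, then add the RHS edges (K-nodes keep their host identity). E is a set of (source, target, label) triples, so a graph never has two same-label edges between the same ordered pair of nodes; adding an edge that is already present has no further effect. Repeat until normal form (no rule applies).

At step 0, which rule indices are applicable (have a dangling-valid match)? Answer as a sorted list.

Answer: [R3]

Derivation:
R0: no valid match — LHS pattern not found
R1: no valid match — LHS pattern not found
R2: no valid match — LHS pattern not found
R3: 2 valid matches — {0↦4, 1↦3, 2↦0}, {0↦4, 1↦3, 2↦1}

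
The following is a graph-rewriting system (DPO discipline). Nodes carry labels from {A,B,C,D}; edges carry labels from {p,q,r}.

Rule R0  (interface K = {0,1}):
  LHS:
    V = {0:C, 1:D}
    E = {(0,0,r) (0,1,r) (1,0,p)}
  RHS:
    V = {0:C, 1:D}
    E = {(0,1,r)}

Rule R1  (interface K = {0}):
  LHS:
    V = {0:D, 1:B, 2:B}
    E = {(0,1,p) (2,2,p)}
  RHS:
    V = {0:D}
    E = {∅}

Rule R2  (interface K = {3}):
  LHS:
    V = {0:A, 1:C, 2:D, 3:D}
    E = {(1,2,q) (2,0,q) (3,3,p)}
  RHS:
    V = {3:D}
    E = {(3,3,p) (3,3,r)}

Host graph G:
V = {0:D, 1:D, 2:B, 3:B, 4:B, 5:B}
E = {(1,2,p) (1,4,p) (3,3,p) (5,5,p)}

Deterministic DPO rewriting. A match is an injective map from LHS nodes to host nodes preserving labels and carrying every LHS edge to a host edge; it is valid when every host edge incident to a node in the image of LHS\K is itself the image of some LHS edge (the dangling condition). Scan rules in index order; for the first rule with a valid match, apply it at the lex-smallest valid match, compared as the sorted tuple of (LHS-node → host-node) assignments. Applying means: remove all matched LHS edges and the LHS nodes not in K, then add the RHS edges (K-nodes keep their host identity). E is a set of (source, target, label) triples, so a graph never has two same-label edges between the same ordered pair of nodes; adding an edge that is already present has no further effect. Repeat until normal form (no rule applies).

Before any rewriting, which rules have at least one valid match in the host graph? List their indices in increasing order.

Answer: [R1]

Rewrite trace:
R0: no valid match — LHS pattern not found
R1: 4 valid matches — {0↦1, 1↦2, 2↦3}, {0↦1, 1↦2, 2↦5}, {0↦1, 1↦4, 2↦3} (+1 more)
R2: no valid match — LHS pattern not found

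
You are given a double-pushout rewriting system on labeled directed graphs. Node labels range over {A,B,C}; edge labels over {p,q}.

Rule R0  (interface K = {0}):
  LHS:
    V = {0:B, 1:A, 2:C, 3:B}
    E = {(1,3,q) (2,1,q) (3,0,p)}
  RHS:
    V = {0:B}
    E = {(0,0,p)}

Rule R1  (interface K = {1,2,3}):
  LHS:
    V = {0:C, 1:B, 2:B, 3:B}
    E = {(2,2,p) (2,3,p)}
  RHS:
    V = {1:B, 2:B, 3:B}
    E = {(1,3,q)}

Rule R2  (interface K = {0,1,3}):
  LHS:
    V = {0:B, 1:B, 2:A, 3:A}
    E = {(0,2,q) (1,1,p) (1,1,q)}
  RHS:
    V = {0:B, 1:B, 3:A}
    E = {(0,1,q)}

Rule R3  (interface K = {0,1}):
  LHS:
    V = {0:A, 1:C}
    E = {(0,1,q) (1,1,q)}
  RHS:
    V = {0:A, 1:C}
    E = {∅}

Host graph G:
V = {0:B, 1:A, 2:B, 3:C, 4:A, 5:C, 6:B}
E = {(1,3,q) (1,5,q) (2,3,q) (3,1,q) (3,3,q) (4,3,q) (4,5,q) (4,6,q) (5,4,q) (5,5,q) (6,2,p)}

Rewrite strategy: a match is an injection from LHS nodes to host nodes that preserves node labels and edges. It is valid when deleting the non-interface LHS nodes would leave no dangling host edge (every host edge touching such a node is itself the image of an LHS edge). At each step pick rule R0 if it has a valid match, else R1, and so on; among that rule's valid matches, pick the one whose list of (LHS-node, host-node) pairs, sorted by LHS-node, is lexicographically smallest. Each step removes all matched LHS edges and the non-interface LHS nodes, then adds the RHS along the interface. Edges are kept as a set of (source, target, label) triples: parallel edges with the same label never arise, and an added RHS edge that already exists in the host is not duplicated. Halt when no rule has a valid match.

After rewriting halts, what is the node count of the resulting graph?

[0] host  ⇒  7 nodes, 11 edges  {1-q->3 1-q->5 2-q->3 3-q->1 3-q->3 4-q->3 4-q->5 4-q->6 5-q->4 5-q->5 6-p->2}
[1] R3 @ {0↦1, 1↦3}  ⇒  7 nodes, 9 edges  {1-q->5 2-q->3 3-q->1 4-q->3 4-q->5 4-q->6 5-q->4 5-q->5 6-p->2}
[2] R3 @ {0↦1, 1↦5}  ⇒  7 nodes, 7 edges  {2-q->3 3-q->1 4-q->3 4-q->5 4-q->6 5-q->4 6-p->2}
normal form: no rule applies after step 2
NF nodes: {0:B, 1:A, 2:B, 3:C, 4:A, 5:C, 6:B}

Answer: 7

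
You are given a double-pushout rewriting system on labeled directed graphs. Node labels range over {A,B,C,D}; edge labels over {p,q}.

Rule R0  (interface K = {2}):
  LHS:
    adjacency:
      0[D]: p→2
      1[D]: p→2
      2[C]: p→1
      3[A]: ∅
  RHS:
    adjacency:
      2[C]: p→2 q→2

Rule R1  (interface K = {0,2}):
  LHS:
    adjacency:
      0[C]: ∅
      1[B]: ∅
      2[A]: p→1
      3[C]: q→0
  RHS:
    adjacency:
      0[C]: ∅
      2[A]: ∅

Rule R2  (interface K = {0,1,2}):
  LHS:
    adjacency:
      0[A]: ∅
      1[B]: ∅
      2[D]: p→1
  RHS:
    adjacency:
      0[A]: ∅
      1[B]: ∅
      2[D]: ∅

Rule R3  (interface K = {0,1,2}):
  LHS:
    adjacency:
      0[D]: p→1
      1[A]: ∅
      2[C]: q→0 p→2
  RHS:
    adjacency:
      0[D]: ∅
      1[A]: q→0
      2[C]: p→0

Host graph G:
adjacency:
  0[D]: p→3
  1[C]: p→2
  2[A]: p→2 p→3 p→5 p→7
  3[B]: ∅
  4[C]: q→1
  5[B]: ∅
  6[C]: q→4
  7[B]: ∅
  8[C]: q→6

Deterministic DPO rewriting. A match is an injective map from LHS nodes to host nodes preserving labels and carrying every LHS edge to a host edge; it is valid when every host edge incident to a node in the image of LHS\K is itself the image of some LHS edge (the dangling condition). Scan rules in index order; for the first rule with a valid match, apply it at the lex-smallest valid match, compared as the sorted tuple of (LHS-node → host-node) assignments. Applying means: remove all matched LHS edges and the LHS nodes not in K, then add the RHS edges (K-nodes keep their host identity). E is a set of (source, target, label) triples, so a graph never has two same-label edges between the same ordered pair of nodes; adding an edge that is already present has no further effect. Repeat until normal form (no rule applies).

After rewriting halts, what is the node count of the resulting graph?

Answer: 3

Rewrite trace:
start.  V:9 E:9  edges: 0-p->3 1-p->2 2-p->2 2-p->3 2-p->5 2-p->7 4-q->1 6-q->4 8-q->6
1. fire R1 via {0↦6, 1↦5, 2↦2, 3↦8}  →  V:7 E:7  edges: 0-p->3 1-p->2 2-p->2 2-p->3 2-p->7 4-q->1 6-q->4
2. fire R1 via {0↦4, 1↦7, 2↦2, 3↦6}  →  V:5 E:5  edges: 0-p->3 1-p->2 2-p->2 2-p->3 4-q->1
3. fire R2 via {0↦2, 1↦3, 2↦0}  →  V:5 E:4  edges: 1-p->2 2-p->2 2-p->3 4-q->1
4. fire R1 via {0↦1, 1↦3, 2↦2, 3↦4}  →  V:3 E:2  edges: 1-p->2 2-p->2
normal form: no rule applies after step 4
NF nodes: {0:D, 1:C, 2:A}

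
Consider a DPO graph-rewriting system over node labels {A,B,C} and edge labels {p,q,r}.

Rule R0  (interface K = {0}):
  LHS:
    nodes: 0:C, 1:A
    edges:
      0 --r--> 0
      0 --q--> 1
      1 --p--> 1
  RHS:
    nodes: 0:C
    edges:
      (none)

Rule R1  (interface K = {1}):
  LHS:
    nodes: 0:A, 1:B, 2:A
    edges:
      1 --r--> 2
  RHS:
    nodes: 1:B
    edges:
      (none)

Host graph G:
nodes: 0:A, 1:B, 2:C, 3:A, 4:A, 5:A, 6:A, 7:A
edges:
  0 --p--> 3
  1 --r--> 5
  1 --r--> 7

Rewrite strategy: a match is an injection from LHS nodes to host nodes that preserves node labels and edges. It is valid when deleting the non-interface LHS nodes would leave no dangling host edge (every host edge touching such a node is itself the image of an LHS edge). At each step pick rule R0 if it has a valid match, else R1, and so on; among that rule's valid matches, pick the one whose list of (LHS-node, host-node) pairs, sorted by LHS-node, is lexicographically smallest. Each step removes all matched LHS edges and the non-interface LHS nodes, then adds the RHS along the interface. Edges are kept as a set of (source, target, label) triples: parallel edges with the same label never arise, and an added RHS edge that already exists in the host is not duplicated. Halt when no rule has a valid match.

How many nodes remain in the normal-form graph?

[0] host  ⇒  8 nodes, 3 edges  {0-p->3 1-r->5 1-r->7}
[1] R1 @ {0↦4, 1↦1, 2↦5}  ⇒  6 nodes, 2 edges  {0-p->3 1-r->7}
[2] R1 @ {0↦6, 1↦1, 2↦7}  ⇒  4 nodes, 1 edges  {0-p->3}
normal form: no rule applies after step 2
NF nodes: {0:A, 1:B, 2:C, 3:A}

Answer: 4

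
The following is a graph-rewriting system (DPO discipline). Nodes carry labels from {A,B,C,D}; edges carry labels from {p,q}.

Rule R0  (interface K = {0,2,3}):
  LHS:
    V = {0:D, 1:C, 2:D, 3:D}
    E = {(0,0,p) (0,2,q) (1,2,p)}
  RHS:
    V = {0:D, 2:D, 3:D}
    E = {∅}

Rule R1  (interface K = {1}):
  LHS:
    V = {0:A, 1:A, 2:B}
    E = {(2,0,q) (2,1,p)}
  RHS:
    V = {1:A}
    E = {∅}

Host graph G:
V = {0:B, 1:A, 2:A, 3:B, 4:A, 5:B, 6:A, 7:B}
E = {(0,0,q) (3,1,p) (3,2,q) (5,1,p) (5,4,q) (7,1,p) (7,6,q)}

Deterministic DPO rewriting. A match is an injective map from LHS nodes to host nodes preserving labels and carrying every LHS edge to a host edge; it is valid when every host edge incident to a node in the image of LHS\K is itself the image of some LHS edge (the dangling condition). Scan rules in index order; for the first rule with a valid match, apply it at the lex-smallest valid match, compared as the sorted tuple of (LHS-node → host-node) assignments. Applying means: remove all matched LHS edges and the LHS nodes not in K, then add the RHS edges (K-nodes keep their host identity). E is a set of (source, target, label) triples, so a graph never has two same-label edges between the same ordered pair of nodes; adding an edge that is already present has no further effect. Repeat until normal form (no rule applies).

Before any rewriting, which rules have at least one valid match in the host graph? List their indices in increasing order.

R0: no valid match — LHS pattern not found
R1: 3 valid matches — {0↦2, 1↦1, 2↦3}, {0↦4, 1↦1, 2↦5}, {0↦6, 1↦1, 2↦7}

Answer: [R1]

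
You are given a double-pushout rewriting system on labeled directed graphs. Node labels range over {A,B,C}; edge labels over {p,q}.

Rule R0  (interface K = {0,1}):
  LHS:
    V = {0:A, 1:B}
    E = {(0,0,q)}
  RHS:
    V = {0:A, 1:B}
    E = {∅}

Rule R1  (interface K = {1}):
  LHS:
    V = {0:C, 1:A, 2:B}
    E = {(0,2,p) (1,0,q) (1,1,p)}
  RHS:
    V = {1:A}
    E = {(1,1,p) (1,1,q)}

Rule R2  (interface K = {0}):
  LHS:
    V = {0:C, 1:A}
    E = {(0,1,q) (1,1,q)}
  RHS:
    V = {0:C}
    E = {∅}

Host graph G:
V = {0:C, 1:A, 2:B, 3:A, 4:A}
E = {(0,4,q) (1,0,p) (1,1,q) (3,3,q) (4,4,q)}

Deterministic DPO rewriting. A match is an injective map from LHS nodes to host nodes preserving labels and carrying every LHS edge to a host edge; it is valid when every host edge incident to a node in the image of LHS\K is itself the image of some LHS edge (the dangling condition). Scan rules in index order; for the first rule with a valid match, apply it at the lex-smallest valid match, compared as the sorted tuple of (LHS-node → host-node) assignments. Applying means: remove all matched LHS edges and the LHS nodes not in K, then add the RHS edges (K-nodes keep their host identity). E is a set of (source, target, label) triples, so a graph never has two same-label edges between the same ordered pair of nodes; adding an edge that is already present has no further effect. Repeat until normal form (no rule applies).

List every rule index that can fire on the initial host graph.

R0: 3 valid matches — {0↦1, 1↦2}, {0↦3, 1↦2}, {0↦4, 1↦2}
R1: no valid match — LHS pattern not found
R2: 1 valid match — {0↦0, 1↦4}

Answer: [R0,R2]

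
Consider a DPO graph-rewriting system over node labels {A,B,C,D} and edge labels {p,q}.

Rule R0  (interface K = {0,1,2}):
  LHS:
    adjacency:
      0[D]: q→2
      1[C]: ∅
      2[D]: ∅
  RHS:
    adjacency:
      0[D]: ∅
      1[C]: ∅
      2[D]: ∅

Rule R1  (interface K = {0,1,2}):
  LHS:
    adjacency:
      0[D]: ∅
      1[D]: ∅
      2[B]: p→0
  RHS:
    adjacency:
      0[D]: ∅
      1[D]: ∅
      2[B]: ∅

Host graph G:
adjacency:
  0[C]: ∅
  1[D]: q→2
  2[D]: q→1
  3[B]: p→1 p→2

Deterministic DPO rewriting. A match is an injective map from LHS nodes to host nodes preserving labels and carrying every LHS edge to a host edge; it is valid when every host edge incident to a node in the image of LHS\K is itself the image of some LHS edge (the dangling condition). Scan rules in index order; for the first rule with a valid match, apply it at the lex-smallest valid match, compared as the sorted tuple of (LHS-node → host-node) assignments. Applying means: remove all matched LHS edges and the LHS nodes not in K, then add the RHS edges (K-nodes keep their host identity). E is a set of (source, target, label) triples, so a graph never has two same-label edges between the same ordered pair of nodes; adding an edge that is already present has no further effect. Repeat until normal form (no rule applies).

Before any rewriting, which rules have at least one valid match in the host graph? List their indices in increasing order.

Answer: [R0,R1]

Rewrite trace:
R0: 2 valid matches — {0↦1, 1↦0, 2↦2}, {0↦2, 1↦0, 2↦1}
R1: 2 valid matches — {0↦1, 1↦2, 2↦3}, {0↦2, 1↦1, 2↦3}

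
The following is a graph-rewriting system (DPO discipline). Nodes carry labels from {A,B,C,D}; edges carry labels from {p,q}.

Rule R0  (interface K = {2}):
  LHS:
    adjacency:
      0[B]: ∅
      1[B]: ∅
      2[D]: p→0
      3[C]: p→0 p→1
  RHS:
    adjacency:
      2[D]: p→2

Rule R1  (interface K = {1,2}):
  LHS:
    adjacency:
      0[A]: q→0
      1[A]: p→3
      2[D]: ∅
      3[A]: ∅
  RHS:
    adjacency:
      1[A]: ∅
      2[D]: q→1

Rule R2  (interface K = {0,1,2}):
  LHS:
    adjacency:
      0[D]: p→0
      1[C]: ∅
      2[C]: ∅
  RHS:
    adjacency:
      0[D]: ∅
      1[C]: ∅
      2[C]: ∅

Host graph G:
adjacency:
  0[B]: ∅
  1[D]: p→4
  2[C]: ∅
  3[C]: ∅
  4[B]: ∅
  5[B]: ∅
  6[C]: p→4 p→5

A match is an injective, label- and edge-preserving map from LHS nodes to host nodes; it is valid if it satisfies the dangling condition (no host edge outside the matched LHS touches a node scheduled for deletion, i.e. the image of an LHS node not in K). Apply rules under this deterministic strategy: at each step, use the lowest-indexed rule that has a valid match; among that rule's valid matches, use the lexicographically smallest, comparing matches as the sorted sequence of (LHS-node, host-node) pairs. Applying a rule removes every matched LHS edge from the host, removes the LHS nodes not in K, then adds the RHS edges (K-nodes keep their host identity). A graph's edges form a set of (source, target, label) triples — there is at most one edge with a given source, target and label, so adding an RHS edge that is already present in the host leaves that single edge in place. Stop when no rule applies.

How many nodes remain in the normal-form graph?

initial: |V|=7 |E|=3  E = 1-p->4 6-p->4 6-p->5
step 1: apply R0 at {0↦4, 1↦5, 2↦1, 3↦6}  → |V|=4 |E|=1  E = 1-p->1
step 2: apply R2 at {0↦1, 1↦2, 2↦3}  → |V|=4 |E|=0  E = ∅
final graph: no rule applies after step 2
NF nodes: {0:B, 1:D, 2:C, 3:C}

Answer: 4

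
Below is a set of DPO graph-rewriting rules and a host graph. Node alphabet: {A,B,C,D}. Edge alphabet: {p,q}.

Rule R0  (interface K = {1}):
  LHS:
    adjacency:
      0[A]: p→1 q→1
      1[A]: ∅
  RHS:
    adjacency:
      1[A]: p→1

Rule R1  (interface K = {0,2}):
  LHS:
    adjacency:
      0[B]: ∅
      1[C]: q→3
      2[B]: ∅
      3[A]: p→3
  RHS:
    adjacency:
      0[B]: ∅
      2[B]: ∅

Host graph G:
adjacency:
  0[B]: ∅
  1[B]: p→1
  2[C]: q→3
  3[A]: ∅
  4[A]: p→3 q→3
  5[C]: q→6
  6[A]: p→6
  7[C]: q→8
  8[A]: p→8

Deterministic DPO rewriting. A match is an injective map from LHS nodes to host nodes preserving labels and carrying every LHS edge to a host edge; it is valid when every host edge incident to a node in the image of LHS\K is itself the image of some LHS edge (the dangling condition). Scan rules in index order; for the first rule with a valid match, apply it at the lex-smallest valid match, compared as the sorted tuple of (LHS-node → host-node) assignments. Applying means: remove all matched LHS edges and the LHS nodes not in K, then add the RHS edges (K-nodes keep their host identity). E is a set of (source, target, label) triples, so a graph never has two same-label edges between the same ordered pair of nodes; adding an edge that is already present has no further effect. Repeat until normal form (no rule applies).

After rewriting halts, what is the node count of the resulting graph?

start.  V:9 E:8  edges: 1-p->1 2-q->3 4-p->3 4-q->3 5-q->6 6-p->6 7-q->8 8-p->8
1. fire R0 via {0↦4, 1↦3}  →  V:8 E:7  edges: 1-p->1 2-q->3 3-p->3 5-q->6 6-p->6 7-q->8 8-p->8
2. fire R1 via {0↦0, 1↦2, 2↦1, 3↦3}  →  V:6 E:5  edges: 1-p->1 5-q->6 6-p->6 7-q->8 8-p->8
3. fire R1 via {0↦0, 1↦5, 2↦1, 3↦6}  →  V:4 E:3  edges: 1-p->1 7-q->8 8-p->8
4. fire R1 via {0↦0, 1↦7, 2↦1, 3↦8}  →  V:2 E:1  edges: 1-p->1
final graph: no rule applies after step 4
NF nodes: {0:B, 1:B}

Answer: 2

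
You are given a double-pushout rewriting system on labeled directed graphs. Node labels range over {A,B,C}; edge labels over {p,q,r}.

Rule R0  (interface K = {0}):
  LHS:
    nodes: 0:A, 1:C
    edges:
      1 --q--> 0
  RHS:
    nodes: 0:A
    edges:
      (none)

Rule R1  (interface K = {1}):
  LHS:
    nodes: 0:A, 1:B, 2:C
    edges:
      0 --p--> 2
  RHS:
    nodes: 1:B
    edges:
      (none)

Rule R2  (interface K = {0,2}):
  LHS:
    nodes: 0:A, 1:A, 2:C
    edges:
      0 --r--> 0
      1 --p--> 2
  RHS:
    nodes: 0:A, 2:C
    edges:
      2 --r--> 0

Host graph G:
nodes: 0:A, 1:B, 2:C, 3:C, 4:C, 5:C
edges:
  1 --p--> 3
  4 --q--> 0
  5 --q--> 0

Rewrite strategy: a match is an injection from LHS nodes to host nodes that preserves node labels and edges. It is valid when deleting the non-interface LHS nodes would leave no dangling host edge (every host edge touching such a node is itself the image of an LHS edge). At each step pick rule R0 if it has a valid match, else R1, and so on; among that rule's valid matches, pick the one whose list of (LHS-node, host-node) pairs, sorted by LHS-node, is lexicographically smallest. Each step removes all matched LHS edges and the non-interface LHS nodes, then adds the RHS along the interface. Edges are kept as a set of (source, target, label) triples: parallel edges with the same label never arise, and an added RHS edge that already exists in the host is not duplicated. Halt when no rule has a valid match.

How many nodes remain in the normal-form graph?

initial: |V|=6 |E|=3  E = 1-p->3 4-q->0 5-q->0
step 1: apply R0 at {0↦0, 1↦4}  → |V|=5 |E|=2  E = 1-p->3 5-q->0
step 2: apply R0 at {0↦0, 1↦5}  → |V|=4 |E|=1  E = 1-p->3
normal form: no rule applies after step 2
NF nodes: {0:A, 1:B, 2:C, 3:C}

Answer: 4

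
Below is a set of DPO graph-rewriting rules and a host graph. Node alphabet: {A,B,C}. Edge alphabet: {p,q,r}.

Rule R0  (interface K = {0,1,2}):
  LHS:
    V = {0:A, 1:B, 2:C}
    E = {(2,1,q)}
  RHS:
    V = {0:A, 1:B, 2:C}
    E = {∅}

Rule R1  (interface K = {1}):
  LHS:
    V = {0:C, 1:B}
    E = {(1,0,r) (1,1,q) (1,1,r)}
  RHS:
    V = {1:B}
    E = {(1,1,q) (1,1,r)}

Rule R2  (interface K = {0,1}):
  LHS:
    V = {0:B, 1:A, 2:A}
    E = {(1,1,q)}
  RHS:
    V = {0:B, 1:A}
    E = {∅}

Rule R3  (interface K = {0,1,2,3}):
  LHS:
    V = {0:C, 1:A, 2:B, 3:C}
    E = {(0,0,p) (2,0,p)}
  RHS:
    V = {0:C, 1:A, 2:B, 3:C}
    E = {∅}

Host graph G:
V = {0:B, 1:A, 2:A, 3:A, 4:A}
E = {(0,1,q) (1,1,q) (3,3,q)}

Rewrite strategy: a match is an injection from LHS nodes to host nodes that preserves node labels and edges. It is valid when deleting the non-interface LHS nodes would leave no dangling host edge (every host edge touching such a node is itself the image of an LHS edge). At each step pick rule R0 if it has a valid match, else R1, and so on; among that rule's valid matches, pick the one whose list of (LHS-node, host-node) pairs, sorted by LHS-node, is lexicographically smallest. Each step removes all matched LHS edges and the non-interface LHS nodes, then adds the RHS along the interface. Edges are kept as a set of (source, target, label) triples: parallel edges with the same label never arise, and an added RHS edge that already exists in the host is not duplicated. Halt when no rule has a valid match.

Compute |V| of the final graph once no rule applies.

Answer: 3

Derivation:
initial: |V|=5 |E|=3  E = 0-q->1 1-q->1 3-q->3
step 1: apply R2 at {0↦0, 1↦1, 2↦2}  → |V|=4 |E|=2  E = 0-q->1 3-q->3
step 2: apply R2 at {0↦0, 1↦3, 2↦4}  → |V|=3 |E|=1  E = 0-q->1
final graph: no rule applies after step 2
NF nodes: {0:B, 1:A, 3:A}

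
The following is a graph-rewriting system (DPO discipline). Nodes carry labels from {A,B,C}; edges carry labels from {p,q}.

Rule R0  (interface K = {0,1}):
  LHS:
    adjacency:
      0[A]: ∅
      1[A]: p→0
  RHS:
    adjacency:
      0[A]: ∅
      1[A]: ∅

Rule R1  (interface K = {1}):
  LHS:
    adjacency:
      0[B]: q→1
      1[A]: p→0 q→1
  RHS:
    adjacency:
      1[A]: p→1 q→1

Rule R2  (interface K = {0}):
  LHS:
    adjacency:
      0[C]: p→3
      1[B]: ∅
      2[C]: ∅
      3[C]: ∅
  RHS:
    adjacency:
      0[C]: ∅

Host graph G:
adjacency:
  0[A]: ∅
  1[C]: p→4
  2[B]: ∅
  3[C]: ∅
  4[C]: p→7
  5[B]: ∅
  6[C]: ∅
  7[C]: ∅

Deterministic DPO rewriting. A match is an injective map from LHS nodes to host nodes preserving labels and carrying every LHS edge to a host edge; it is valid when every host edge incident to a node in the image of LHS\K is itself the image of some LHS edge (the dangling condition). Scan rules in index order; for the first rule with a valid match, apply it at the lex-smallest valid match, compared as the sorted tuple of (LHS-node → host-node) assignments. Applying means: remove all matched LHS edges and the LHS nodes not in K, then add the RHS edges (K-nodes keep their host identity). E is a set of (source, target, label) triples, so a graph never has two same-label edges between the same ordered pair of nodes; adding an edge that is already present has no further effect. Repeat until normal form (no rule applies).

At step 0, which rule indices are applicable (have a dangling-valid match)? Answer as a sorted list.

Answer: [R2]

Rewrite trace:
R0: no valid match — LHS pattern not found
R1: no valid match — LHS pattern not found
R2: 4 valid matches — {0↦4, 1↦2, 2↦3, 3↦7}, {0↦4, 1↦2, 2↦6, 3↦7}, {0↦4, 1↦5, 2↦3, 3↦7} (+1 more)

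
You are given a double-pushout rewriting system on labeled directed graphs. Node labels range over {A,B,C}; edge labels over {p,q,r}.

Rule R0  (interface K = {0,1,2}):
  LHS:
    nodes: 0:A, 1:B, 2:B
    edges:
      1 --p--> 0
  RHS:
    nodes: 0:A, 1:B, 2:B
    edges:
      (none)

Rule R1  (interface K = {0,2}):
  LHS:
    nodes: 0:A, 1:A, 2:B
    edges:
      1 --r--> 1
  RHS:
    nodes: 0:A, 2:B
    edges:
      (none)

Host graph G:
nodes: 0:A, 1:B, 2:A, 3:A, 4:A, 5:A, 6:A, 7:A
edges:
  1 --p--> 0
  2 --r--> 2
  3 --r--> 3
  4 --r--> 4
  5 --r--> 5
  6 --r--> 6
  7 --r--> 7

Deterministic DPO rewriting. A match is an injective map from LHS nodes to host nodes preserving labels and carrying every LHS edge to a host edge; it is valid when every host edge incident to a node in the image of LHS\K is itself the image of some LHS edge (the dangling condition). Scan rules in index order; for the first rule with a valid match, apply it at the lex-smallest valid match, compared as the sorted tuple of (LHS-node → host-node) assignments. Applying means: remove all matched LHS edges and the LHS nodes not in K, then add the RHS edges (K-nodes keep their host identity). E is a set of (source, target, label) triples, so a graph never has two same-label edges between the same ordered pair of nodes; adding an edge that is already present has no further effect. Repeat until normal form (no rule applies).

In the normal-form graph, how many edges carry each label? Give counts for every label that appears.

Answer: p:1

Steps:
initial: |V|=8 |E|=7  E = 1-p->0 2-r->2 3-r->3 4-r->4 5-r->5 6-r->6 7-r->7
step 1: apply R1 at {0↦0, 1↦2, 2↦1}  → |V|=7 |E|=6  E = 1-p->0 3-r->3 4-r->4 5-r->5 6-r->6 7-r->7
step 2: apply R1 at {0↦0, 1↦3, 2↦1}  → |V|=6 |E|=5  E = 1-p->0 4-r->4 5-r->5 6-r->6 7-r->7
step 3: apply R1 at {0↦0, 1↦4, 2↦1}  → |V|=5 |E|=4  E = 1-p->0 5-r->5 6-r->6 7-r->7
step 4: apply R1 at {0↦0, 1↦5, 2↦1}  → |V|=4 |E|=3  E = 1-p->0 6-r->6 7-r->7
step 5: apply R1 at {0↦0, 1↦6, 2↦1}  → |V|=3 |E|=2  E = 1-p->0 7-r->7
step 6: apply R1 at {0↦0, 1↦7, 2↦1}  → |V|=2 |E|=1  E = 1-p->0
normal form: no rule applies after step 6
NF edges: [(1, 0, 'p')]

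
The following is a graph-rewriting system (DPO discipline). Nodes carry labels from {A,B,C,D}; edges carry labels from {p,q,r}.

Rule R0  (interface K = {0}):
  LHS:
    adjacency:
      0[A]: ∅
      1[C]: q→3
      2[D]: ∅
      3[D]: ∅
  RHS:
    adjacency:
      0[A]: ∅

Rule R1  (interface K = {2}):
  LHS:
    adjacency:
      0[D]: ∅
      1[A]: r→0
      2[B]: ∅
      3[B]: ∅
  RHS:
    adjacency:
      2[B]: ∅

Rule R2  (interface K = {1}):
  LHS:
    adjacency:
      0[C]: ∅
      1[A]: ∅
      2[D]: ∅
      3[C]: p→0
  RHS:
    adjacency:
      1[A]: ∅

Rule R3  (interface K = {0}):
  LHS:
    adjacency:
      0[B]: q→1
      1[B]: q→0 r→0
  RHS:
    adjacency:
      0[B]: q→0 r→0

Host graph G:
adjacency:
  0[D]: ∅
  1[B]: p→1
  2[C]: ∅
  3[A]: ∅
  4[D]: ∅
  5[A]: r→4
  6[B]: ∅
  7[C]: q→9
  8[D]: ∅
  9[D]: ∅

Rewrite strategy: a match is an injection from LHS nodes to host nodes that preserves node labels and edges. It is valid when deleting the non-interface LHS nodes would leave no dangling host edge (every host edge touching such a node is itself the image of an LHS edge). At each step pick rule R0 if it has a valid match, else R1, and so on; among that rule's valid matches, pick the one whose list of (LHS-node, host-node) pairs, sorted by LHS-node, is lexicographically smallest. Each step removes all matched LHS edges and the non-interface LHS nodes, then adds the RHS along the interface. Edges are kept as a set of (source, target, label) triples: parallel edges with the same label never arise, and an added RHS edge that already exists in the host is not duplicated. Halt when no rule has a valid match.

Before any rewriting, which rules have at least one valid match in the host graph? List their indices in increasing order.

R0: 4 valid matches — {0↦3, 1↦7, 2↦0, 3↦9}, {0↦3, 1↦7, 2↦8, 3↦9}, {0↦5, 1↦7, 2↦0, 3↦9} (+1 more)
R1: 1 valid match — {0↦4, 1↦5, 2↦1, 3↦6}
R2: no valid match — LHS pattern not found
R3: no valid match — LHS pattern not found

Answer: [R0,R1]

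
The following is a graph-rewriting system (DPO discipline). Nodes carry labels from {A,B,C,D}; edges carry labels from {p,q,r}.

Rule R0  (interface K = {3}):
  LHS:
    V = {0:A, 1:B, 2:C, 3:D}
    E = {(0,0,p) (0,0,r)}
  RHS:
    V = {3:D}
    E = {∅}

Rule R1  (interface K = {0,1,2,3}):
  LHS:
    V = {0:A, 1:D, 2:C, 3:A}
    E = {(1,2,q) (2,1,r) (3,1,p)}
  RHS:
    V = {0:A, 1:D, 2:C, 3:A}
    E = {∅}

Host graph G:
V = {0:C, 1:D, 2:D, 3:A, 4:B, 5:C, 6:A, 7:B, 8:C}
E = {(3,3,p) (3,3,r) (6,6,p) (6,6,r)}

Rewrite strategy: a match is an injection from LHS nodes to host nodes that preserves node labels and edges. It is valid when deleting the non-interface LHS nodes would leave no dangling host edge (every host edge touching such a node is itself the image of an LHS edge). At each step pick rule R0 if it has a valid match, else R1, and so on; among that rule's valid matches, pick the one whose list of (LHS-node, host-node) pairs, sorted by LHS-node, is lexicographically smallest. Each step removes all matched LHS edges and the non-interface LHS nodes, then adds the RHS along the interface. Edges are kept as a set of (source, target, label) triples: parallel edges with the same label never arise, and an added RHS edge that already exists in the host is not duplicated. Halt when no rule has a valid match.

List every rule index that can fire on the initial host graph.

R0: 24 valid matches — {0↦3, 1↦4, 2↦0, 3↦1}, {0↦3, 1↦4, 2↦0, 3↦2}, {0↦3, 1↦4, 2↦5, 3↦1} (+21 more)
R1: no valid match — LHS pattern not found

Answer: [R0]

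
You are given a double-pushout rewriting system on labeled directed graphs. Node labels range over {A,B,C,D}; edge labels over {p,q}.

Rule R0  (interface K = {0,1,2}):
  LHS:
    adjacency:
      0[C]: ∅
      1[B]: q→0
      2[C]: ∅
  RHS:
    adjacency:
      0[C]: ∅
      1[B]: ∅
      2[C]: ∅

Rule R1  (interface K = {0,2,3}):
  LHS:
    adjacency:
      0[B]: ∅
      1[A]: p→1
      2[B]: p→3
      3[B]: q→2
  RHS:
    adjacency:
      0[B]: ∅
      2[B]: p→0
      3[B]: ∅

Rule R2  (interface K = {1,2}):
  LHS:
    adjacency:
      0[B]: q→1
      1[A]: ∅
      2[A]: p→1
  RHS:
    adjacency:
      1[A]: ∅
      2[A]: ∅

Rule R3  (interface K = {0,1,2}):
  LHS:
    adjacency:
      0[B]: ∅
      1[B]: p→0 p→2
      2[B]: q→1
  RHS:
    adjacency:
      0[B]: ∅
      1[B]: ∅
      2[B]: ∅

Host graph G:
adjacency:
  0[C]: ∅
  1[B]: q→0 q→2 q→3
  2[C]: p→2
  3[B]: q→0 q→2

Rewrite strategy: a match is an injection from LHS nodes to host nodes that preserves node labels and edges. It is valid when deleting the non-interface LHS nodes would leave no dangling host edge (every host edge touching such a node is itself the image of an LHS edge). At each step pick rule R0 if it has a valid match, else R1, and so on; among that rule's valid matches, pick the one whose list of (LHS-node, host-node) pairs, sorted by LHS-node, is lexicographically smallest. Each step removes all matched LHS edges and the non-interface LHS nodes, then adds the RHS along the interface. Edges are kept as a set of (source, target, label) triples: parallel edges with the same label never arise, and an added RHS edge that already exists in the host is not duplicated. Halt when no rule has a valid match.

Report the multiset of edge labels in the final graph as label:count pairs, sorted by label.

[0] host  ⇒  4 nodes, 6 edges  {1-q->0 1-q->2 1-q->3 2-p->2 3-q->0 3-q->2}
[1] R0 @ {0↦0, 1↦1, 2↦2}  ⇒  4 nodes, 5 edges  {1-q->2 1-q->3 2-p->2 3-q->0 3-q->2}
[2] R0 @ {0↦0, 1↦3, 2↦2}  ⇒  4 nodes, 4 edges  {1-q->2 1-q->3 2-p->2 3-q->2}
[3] R0 @ {0↦2, 1↦1, 2↦0}  ⇒  4 nodes, 3 edges  {1-q->3 2-p->2 3-q->2}
[4] R0 @ {0↦2, 1↦3, 2↦0}  ⇒  4 nodes, 2 edges  {1-q->3 2-p->2}
halt: no rule applies after step 4
NF edges: [(1, 3, 'q'), (2, 2, 'p')]

Answer: p:1 q:1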